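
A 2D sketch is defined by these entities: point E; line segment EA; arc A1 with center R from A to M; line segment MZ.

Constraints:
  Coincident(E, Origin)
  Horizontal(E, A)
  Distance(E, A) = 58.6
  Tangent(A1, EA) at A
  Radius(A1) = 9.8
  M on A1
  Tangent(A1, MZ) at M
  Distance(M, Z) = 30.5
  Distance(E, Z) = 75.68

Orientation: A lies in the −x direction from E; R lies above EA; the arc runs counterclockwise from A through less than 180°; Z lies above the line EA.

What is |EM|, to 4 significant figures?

51.78

E is at the origin; EA is horizontal with |EA| = 58.6 and A on the −x side, so A = (-58.60, 0.000). Tangency of A1 to EA means the radius RA is perpendicular to EA, so R = A + (0, 9.8) = (-58.60, 9.800). Since RM ⟂ MZ (tangency), |RZ| = √(9.8² + 30.5²) = 32.04 regardless of where M sits on A1. So Z lies on both circle(E, 75.68) and circle(R, 32.04); the above-EA intersection is Z = (-63.29, 41.49). M is the foot of the tangent from Z: M = (-49.81, 14.13).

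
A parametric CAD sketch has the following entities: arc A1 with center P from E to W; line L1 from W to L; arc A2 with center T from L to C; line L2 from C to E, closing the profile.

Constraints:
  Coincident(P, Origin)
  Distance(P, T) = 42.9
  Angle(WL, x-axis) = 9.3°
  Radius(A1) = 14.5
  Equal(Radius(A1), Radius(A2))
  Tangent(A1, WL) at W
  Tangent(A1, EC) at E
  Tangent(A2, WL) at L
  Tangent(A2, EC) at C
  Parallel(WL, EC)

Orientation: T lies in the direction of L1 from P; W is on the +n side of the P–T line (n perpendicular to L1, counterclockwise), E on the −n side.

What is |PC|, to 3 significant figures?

45.3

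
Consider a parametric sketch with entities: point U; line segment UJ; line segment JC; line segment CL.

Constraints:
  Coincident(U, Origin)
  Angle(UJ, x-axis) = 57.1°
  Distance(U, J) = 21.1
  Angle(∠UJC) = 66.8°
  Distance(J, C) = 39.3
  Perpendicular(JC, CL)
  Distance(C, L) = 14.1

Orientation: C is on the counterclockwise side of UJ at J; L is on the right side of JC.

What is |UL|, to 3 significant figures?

45.6

U is at the origin; UJ runs at 57.1° with length 21.1, so J = 21.1·(cos 57.1°, sin 57.1°) = (11.5, 17.7). ∠UJC = 66.8°, so JC runs at 57.1° + (180° − 66.8°) = 170° from the x-axis; with |JC| = 39.3, C = J + 39.3·(cos 170°, sin 170°) = (-27.3, 24.3). The perpendicularity gives CL at right angles to JC; with |CL| = 14.1 on the right of JC, L = C + 14.1·(0.168, 0.986) = (-24.9, 38.2). Then |UL| = |L − U| = 45.6.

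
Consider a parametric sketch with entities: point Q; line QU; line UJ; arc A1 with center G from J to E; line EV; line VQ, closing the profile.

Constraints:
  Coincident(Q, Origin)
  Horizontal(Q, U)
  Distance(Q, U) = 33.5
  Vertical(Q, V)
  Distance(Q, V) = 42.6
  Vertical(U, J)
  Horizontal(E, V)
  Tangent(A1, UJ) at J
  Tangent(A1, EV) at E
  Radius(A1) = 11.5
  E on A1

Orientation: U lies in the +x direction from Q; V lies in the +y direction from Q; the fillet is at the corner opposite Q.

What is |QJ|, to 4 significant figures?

45.71

Q is at the origin; Q and U share the same y with |QU| = 33.5 and U on the +x side, so U = (33.50, 0.000). Q and V share the same x with |QV| = 42.6 and V on the +y side, so V = (0.000, 42.60). The virtual corner opposite Q is at (33.50, 42.60). Tangency of A1 to UJ means the radius GJ is perpendicular to UJ and tangency of A1 to EV means the radius GE is perpendicular to EV, with radius 11.5, so the center G sits 11.5 in from both sides at G = (22.00, 31.10). That places the tangent points at J = (33.50, 31.10) on UJ and E = (22.00, 42.60) on EV. Then |QJ| = |J − Q| = 45.71.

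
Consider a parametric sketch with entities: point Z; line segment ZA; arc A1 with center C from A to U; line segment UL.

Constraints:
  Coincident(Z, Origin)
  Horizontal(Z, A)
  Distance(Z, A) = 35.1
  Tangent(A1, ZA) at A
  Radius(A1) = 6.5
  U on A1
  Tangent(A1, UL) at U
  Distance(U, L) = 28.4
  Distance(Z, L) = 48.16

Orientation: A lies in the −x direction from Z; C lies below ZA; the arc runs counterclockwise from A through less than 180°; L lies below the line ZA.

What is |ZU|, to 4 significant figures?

42.15

Z is at the origin; ZA is horizontal with |ZA| = 35.1 and A on the −x side, so A = (-35.10, 0.000). A1 meets ZA tangentially, so CA is at right angles to ZA, so C = A + (0, -6.5) = (-35.10, -6.500). Since CU ⟂ UL (tangency), |CL| = √(6.5² + 28.4²) = 29.13 regardless of where U sits on A1. So L lies on both circle(Z, 48.16) and circle(C, 29.13); the below-ZA intersection is L = (-32.52, -35.52). U is the foot of the tangent from L: U = (-41.28, -8.505).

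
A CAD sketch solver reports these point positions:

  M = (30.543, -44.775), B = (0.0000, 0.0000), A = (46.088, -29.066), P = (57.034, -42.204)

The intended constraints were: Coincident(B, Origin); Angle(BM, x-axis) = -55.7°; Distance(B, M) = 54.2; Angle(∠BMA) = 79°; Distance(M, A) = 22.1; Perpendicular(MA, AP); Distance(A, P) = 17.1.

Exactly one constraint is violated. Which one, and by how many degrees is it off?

Perpendicular(MA, AP) — off by 5.50°.

B = (0.00, 0.00) ✓; BM at -55.70° ✓; |BM| = 54.20 ✓; ∠BMA = 79.00° ✓; |MA| = 22.10 ✓; ∠(MA, AP) = 95.50° ✗; |AP| = 17.10 ✓.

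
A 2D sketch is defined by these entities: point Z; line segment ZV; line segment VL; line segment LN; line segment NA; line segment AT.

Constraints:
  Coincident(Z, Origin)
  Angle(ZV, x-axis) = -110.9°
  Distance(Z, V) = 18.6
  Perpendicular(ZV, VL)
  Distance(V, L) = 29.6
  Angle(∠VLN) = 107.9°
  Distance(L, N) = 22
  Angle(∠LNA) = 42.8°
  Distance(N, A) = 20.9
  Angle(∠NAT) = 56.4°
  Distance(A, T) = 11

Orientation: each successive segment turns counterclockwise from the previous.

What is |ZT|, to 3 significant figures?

30.8

Z is at the origin; ZV runs at -110.9° with length 18.6, so V = (-6.64, -17.4). The perpendicularity gives VL at right angles to ZV, so VL runs at -20.9°; with |VL| = 29.6, L = (21.0, -27.9). ∠VLN = 107.9° gives LN at 51.2° from the x-axis; with |LN| = 22.0, N = (34.8, -10.8). ∠LNA = 42.8° gives NA at -172° from the x-axis; with |NA| = 20.9, A = (14.1, -13.8). ∠NAT = 56.4° gives AT at -48.0° from the x-axis; with |AT| = 11.0, T = (21.5, -22.0). Then |ZT| = |T − Z| = 30.8.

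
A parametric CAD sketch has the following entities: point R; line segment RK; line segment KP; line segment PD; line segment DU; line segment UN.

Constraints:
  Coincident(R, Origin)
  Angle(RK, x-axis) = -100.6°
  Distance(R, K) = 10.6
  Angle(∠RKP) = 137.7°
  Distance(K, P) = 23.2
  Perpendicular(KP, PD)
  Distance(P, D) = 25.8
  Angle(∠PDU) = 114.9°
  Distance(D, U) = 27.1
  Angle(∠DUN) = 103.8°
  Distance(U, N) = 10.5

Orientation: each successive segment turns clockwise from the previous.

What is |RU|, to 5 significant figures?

30.762

The perpendicularity gives PD at right angles to KP, so PD runs at 127.10°; with |PD| = 25.8, D = (-36.017, -3.8359). ∠PDU = 114.9° gives DU at 62.000° from the x-axis; with |DU| = 27.1, U = (-23.294, 20.092). Then |RU| = |U − R| = 30.762.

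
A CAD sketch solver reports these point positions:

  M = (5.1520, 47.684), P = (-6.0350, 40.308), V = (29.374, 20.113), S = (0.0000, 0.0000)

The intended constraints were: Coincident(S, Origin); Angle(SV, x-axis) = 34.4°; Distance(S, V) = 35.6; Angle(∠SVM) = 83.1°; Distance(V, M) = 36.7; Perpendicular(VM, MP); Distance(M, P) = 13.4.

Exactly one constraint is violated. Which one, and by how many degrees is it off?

Perpendicular(VM, MP) — off by 7.90°.

S = (0.00, 0.00) ✓; SV at 34.40° ✓; |SV| = 35.60 ✓; ∠SVM = 83.10° ✓; |VM| = 36.70 ✓; ∠(VM, MP) = 82.10° ✗; |MP| = 13.40 ✓.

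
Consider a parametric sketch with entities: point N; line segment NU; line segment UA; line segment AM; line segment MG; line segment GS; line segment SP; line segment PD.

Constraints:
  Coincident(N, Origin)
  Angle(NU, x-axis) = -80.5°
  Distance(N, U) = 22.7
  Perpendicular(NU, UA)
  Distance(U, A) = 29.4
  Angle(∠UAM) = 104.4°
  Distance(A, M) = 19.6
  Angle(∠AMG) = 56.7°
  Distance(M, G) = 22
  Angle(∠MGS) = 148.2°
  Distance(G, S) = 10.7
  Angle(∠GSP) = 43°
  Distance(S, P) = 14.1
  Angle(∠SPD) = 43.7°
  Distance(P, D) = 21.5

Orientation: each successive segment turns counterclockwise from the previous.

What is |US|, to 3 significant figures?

7.58

N is at the origin; NU runs at -80.5° with length 22.7, so U = (3.75, -22.4). NU is perpendicular to UA, so UA runs at 9.50°; with |UA| = 29.4, A = (32.7, -17.5). ∠UAM = 104.4° gives AM at 85.1° from the x-axis; with |AM| = 19.6, M = (34.4, 1.99). ∠AMG = 56.7° gives MG at -152° from the x-axis; with |MG| = 22.0, G = (15.1, -8.47). ∠MGS = 148.2° gives GS at -120° from the x-axis; with |GS| = 10.7, S = (9.75, -17.8). Then |US| = |S − U| = 7.58.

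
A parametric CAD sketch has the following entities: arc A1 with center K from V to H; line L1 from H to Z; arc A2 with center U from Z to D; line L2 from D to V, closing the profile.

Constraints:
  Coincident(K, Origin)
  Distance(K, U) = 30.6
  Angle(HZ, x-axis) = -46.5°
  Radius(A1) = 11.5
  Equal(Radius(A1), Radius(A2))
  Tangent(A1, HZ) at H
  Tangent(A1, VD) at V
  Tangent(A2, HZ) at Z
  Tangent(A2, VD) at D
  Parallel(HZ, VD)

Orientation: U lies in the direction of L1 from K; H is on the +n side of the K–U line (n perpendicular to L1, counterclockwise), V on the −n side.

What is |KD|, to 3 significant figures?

32.7

Tangency of A1 to both parallel lines with radius 11.5 puts H and V at K ± 11.5·n: H = (8.34, 7.92), V = (-8.34, -7.92). Equal radii place Z and D the same way about U: Z = U + 11.5·n = (29.4, -14.3), D = U − 11.5·n = (12.7, -30.1). Then |KD| = |D − K| = 32.7.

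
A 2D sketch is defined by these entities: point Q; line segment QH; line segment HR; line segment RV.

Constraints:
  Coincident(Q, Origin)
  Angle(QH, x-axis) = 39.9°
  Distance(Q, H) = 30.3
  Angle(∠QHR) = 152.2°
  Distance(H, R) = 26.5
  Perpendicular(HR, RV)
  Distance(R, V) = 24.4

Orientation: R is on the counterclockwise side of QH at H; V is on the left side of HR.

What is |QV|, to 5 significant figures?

54.283

∠QHR = 152.2°, so HR runs at 39.9° + (180° − 152.2°) = 67.700° from the x-axis; with |HR| = 26.5, R = H + 26.5·(cos 67.700°, sin 67.700°) = (33.301, 43.954). HR ⟂ RV; with |RV| = 24.4 on the left of HR, V = R + 24.4·(-0.92521, 0.37946) = (10.726, 53.213). Then |QV| = |V − Q| = 54.283.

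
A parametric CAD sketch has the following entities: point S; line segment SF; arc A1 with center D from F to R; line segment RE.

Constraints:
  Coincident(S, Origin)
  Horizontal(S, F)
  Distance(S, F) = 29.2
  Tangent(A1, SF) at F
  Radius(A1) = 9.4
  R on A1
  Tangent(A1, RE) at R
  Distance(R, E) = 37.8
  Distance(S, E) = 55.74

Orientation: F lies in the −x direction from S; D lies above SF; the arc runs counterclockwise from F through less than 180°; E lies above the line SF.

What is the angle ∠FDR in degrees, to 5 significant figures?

101.87°

S is at the origin; SF is horizontal with |SF| = 29.2 and F on the −x side, so F = (-29.200, 0.0000). A1 meets SF tangentially, so DF is at right angles to SF, so D = F + (0, 9.4) = (-29.200, 9.4000). Since DR ⟂ RE (tangency), |DE| = √(9.4² + 37.8²) = 38.951 regardless of where R sits on A1. So E lies on both circle(S, 55.74) and circle(D, 38.951); the above-SF intersection is E = (-27.778, 48.325). R is the foot of the tangent from E: R = (-20.001, 11.334).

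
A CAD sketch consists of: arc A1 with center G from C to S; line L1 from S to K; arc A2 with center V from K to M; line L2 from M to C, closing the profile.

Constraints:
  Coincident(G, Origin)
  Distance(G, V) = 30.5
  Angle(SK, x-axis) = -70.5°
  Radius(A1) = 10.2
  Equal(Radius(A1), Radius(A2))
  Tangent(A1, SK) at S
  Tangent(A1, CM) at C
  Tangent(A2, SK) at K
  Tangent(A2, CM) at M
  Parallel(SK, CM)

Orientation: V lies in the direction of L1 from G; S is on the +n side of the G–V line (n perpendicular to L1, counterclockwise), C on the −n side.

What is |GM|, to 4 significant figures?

32.16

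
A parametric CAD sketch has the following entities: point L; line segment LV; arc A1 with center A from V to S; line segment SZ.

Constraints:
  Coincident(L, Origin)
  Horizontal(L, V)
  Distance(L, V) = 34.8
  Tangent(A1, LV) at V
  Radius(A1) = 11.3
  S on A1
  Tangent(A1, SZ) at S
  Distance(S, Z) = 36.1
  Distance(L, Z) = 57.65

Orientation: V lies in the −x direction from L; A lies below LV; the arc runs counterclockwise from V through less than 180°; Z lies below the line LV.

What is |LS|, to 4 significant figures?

47.84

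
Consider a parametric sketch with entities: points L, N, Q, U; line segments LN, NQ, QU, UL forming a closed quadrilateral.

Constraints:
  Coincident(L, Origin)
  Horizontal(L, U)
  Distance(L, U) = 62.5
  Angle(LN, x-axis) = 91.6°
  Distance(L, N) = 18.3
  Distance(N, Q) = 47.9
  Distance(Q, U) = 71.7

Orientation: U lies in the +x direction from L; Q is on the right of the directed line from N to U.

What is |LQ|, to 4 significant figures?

29.69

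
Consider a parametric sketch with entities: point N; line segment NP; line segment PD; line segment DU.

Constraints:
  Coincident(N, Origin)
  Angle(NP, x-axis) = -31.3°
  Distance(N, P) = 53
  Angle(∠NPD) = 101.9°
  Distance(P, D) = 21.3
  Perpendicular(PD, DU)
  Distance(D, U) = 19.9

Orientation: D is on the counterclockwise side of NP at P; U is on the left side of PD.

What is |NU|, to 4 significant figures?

45.39

N is at the origin; NP runs at -31.3° with length 53.0, so P = 53.0·(cos -31.3°, sin -31.3°) = (45.29, -27.53). ∠NPD = 101.9°, so PD runs at -31.3° + (180° − 101.9°) = 46.80° from the x-axis; with |PD| = 21.3, D = P + 21.3·(cos 46.80°, sin 46.80°) = (59.87, -12.01). PD is perpendicular to DU; with |DU| = 19.9 on the left of PD, U = D + 19.9·(-0.7290, 0.6845) = (45.36, 1.615). Then |NU| = |U − N| = 45.39.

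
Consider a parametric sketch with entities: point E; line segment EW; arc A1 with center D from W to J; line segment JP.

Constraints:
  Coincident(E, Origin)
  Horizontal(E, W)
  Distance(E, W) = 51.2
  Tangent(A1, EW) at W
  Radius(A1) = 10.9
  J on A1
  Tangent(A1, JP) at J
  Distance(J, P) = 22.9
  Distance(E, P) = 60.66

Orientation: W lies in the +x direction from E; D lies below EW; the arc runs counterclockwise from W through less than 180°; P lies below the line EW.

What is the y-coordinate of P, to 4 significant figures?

-36.14

E is at the origin; EW is horizontal with |EW| = 51.2 and W on the +x side, so W = (51.20, 0.000). Tangency of A1 to EW means the radius DW is perpendicular to EW, so D = W + (0, -10.9) = (51.20, -10.90). Since DJ ⟂ JP (tangency), |DP| = √(10.9² + 22.9²) = 25.36 regardless of where J sits on A1. So P lies on both circle(E, 60.66) and circle(D, 25.36); the below-EW intersection is P = (48.72, -36.14). J is the foot of the tangent from P: J = (40.95, -14.60).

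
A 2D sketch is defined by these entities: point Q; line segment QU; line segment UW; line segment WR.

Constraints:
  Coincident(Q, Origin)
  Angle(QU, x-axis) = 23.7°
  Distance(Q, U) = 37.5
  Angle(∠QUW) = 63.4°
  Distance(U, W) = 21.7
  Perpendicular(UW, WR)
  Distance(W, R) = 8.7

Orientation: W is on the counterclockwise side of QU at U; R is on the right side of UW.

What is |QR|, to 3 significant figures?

42.5

Q is at the origin; QU runs at 23.7° with length 37.5, so U = 37.5·(cos 23.7°, sin 23.7°) = (34.3, 15.1). ∠QUW = 63.4°, so UW runs at 23.7° + (180° − 63.4°) = 140° from the x-axis; with |UW| = 21.7, W = U + 21.7·(cos 140°, sin 140°) = (17.6, 28.9). UW is perpendicular to WR; with |WR| = 8.7 on the right of UW, R = W + 8.7·(0.639, 0.769) = (23.2, 35.6). Then |QR| = |R − Q| = 42.5.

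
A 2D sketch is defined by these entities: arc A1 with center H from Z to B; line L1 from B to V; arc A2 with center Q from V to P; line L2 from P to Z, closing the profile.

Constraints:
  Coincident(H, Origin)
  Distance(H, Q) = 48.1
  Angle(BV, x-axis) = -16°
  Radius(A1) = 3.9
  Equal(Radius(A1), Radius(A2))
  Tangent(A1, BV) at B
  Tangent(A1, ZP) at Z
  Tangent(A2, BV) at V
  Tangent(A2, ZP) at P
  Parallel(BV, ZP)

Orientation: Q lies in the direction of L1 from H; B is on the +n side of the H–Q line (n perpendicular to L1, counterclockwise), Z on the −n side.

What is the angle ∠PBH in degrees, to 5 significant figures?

80.789°

The slot axis is L1's direction at -16.0°, so u = (cos -16.0°, sin -16.0°) = (0.96126, -0.27564) and n = (−sin -16.0°, cos -16.0°) = (0.27564, 0.96126). H is at the origin and Q lies 48.1 along u from H, so Q = 48.1·u = (46.237, -13.258). Tangency of A1 to both parallel lines with radius 3.9 puts B and Z at H ± 3.9·n: B = (1.0750, 3.7489), Z = (-1.0750, -3.7489). Equal radii place V and P the same way about Q: V = Q + 3.9·n = (47.312, -9.5092), P = Q − 3.9·n = (45.162, -17.007). Then cos ∠PBH = BP·BH / (|BP||BH|), giving 80.789°.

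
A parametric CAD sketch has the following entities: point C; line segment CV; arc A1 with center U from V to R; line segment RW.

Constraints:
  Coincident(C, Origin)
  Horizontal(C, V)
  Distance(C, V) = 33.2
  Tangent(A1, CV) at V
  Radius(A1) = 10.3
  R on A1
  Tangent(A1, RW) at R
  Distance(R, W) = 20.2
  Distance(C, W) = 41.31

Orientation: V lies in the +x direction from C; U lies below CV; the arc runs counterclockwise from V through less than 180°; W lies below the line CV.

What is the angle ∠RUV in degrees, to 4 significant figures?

99.20°

Checks: |UV| = 10.30 ✓; |UR| = 10.30 ✓; ∠(UR, RW) = 90.00° ✓; |RW| = 20.20 ✓; |CW| = 41.31 ✓.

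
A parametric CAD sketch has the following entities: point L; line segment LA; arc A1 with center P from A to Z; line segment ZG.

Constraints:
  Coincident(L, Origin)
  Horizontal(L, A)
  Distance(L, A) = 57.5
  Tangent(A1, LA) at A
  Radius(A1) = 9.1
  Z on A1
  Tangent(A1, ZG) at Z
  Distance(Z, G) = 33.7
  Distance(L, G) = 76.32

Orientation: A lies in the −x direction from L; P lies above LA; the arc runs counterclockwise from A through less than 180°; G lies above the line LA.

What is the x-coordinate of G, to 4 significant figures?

-62.62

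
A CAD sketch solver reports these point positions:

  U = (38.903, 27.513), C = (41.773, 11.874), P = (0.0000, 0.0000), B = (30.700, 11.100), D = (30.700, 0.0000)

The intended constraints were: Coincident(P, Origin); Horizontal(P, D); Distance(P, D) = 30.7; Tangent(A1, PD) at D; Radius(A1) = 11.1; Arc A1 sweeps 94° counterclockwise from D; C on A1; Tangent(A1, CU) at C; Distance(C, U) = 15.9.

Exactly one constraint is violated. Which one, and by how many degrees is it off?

Tangent(A1, CU) at C — off by 6.40°.

P = (0.00, 0.00) ✓; P.y = 0.00, D.y = 0.00 ✓; |PD| = 30.70 ✓; ∠(BD, DP) = 90.00° ✓; |BD| = 11.10 ✓; bearing(B→C) − bearing(B→D) = 94.00° ✓; |BC| = 11.10 ✓; ∠(BC, CU) = 83.60° ✗; |CU| = 15.90 ✓.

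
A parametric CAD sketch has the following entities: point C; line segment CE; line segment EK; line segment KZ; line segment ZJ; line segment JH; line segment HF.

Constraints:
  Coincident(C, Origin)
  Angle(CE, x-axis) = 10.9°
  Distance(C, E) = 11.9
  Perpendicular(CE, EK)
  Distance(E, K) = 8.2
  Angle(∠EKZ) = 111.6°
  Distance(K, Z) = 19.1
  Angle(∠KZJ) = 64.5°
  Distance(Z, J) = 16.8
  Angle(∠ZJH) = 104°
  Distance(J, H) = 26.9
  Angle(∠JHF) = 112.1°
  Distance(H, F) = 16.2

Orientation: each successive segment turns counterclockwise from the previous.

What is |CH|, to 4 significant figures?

22.65

C is at the origin; CE runs at 10.9° with length 11.9, so E = (11.69, 2.250). CE ⟂ EK, so EK runs at 100.9°; with |EK| = 8.2, K = (10.13, 10.30). ∠EKZ = 111.6° gives KZ at 169.3° from the x-axis; with |KZ| = 19.1, Z = (-8.633, 13.85). ∠KZJ = 64.5° gives ZJ at -75.20° from the x-axis; with |ZJ| = 16.8, J = (-4.342, -2.394). ∠ZJH = 104.0° gives JH at 0.8000° from the x-axis; with |JH| = 26.9, H = (22.56, -2.019). Then |CH| = |H − C| = 22.65.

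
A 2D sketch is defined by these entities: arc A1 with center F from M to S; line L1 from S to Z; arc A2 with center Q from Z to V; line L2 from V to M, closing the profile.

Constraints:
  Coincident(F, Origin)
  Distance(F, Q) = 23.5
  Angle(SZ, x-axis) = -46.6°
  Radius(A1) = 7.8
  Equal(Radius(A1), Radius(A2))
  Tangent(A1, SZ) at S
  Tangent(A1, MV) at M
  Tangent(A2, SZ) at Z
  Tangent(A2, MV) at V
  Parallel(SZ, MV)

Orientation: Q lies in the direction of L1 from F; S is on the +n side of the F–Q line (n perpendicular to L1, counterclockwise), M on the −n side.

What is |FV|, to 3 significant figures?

24.8

The slot axis is L1's direction at -46.6°, so u = (cos -46.6°, sin -46.6°) = (0.687, -0.727) and n = (−sin -46.6°, cos -46.6°) = (0.727, 0.687). F is at the origin and Q lies 23.5 along u from F, so Q = 23.5·u = (16.1, -17.1). Tangency of A1 to both parallel lines with radius 7.8 puts S and M at F ± 7.8·n: S = (5.67, 5.36), M = (-5.67, -5.36). Equal radii place Z and V the same way about Q: Z = Q + 7.8·n = (21.8, -11.7), V = Q − 7.8·n = (10.5, -22.4). Then |FV| = |V − F| = 24.8.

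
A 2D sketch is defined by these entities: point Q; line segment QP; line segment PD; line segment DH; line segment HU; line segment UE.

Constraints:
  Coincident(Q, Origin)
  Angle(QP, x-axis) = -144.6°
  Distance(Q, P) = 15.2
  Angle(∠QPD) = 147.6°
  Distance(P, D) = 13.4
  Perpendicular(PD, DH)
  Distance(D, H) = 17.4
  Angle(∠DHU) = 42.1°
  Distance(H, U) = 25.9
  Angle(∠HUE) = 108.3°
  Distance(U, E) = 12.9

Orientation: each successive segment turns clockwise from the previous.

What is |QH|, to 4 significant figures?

27.82

∠QPD = 147.6° gives PD at -177.0° from the x-axis; with |PD| = 13.4, D = (-25.77, -9.506). PD is perpendicular to DH, so DH runs at 93.00°; with |DH| = 17.4, H = (-26.68, 7.870). Then |QH| = |H − Q| = 27.82.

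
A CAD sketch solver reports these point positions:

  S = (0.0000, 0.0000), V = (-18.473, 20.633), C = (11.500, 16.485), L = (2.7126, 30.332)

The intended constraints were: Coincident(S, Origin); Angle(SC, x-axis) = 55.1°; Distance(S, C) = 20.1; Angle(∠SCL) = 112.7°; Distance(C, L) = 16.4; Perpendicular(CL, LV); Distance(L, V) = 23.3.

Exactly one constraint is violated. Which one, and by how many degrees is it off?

Perpendicular(CL, LV) — off by 7.80°.

S = (0.00, 0.00) ✓; SC at 55.10° ✓; |SC| = 20.10 ✓; ∠SCL = 112.7° ✓; |CL| = 16.40 ✓; ∠(CL, LV) = 82.20° ✗; |LV| = 23.30 ✓.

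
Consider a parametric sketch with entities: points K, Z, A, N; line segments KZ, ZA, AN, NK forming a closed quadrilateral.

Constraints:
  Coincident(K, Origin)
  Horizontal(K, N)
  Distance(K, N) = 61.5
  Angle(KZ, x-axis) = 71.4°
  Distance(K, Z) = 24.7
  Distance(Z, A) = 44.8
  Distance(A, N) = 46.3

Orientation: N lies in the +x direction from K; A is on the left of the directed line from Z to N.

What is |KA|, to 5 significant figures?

64.917

Checks: KZ at 71.40° ✓; |ZA| = 44.80 ✓; |AN| = 46.30 ✓.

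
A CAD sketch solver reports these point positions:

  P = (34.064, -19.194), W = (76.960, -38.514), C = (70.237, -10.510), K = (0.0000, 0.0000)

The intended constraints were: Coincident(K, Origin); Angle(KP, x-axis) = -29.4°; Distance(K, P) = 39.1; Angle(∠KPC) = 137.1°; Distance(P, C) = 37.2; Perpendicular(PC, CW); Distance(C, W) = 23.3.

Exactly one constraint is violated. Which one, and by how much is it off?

Distance(C, W) = 23.3 — off by 5.50.

K = (0.00, 0.00) ✓; KP at -29.40° ✓; |KP| = 39.10 ✓; ∠KPC = 137.1° ✓; |PC| = 37.20 ✓; ∠(PC, CW) = 90.00° ✓; |CW| = 28.80 ✗.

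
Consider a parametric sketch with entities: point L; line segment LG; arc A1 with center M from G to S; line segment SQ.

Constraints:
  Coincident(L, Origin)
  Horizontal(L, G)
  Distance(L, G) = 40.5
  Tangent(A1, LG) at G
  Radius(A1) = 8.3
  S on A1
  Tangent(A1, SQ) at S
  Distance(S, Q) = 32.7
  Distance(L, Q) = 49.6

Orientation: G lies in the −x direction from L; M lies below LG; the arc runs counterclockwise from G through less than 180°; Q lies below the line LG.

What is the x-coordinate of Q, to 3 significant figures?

-29.2

L is at the origin; LG is horizontal with |LG| = 40.5 and G on the −x side, so G = (-40.5, 0.00). The tangent condition forces MG to be normal to LG, so M = G + (0, -8.3) = (-40.5, -8.30). Since MS ⟂ SQ (tangency), |MQ| = √(8.3² + 32.7²) = 33.7 regardless of where S sits on A1. So Q lies on both circle(L, 49.6) and circle(M, 33.7); the below-LG intersection is Q = (-29.2, -40.1). S is the foot of the tangent from Q: S = (-47.4, -12.9).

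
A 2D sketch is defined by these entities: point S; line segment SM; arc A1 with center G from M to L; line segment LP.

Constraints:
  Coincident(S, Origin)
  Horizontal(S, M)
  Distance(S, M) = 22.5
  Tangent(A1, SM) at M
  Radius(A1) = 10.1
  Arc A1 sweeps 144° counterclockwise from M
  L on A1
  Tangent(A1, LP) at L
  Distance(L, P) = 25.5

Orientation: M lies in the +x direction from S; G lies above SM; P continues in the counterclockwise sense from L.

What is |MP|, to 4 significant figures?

36.36

S is at the origin; S and M share the same y with |SM| = 22.5 and M on the +x side, so M = (22.50, 0.000). Tangency of A1 to SM means the radius GM is perpendicular to SM, so G = M + (0, 10.1) = (22.50, 10.10). On A1, M sits at bearing -90° from G; a 144° counterclockwise sweep puts L at bearing 54°, so L = G + 10.1·(cos 54°, sin 54°) = (28.44, 18.27). A1 meets LP tangentially, so GL is at right angles to LP, so LP runs along (−sin 54°, cos 54°); with |LP| = 25.5, P = (7.807, 33.26). Then |MP| = |P − M| = 36.36.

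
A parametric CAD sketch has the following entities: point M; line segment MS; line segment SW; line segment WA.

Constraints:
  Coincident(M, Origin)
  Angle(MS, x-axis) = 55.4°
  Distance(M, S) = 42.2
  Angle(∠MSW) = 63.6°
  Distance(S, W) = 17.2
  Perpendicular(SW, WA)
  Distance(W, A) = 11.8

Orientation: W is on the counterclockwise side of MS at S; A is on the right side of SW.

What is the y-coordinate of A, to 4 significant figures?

48.87

∠MSW = 63.6°, so SW runs at 55.4° + (180° − 63.6°) = 171.8° from the x-axis; with |SW| = 17.2, W = S + 17.2·(cos 171.8°, sin 171.8°) = (6.939, 37.19). The perpendicularity gives WA at right angles to SW; with |WA| = 11.8 on the right of SW, A = W + 11.8·(0.1426, 0.9898) = (8.622, 48.87). So A.y = 48.87.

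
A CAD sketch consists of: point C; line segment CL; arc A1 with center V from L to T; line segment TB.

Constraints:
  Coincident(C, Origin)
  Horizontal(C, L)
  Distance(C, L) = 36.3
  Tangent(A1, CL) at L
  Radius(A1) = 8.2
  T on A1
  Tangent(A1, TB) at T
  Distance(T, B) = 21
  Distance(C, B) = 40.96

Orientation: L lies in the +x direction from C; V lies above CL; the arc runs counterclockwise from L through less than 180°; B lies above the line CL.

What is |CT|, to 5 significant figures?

44.581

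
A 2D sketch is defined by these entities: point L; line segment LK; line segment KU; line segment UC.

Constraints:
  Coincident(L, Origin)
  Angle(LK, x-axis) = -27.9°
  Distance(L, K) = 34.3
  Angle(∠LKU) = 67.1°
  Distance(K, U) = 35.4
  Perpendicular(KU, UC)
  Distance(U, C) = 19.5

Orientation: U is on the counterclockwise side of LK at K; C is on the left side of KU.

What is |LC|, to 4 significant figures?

25.15

L is at the origin; LK runs at -27.9° with length 34.3, so K = 34.3·(cos -27.9°, sin -27.9°) = (30.31, -16.05). ∠LKU = 67.1°, so KU runs at -27.9° + (180° − 67.1°) = 85.00° from the x-axis; with |KU| = 35.4, U = K + 35.4·(cos 85.00°, sin 85.00°) = (33.40, 19.22). KU ⟂ UC; with |UC| = 19.5 on the left of KU, C = U + 19.5·(-0.9962, 0.08716) = (13.97, 20.91). Then |LC| = |C − L| = 25.15.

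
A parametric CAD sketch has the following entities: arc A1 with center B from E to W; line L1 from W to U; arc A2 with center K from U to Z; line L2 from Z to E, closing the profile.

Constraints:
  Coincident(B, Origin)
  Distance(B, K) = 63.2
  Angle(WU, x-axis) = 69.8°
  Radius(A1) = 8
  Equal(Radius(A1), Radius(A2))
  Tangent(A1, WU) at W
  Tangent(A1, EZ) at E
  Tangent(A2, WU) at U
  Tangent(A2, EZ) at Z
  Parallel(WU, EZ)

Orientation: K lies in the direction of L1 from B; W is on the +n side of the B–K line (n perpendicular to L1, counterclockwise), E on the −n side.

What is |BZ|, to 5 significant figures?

63.704

The slot axis is L1's direction at 69.8°, so u = (cos 69.8°, sin 69.8°) = (0.34530, 0.93849) and n = (−sin 69.8°, cos 69.8°) = (-0.93849, 0.34530). B is at the origin and K lies 63.2 along u from B, so K = 63.2·u = (21.823, 59.313). Tangency of A1 to both parallel lines with radius 8.0 puts W and E at B ± 8.0·n: W = (-7.5079, 2.7624), E = (7.5079, -2.7624). Equal radii place U and Z the same way about K: U = K + 8.0·n = (14.315, 62.075), Z = K − 8.0·n = (29.331, 56.550). Then |BZ| = |Z − B| = 63.704.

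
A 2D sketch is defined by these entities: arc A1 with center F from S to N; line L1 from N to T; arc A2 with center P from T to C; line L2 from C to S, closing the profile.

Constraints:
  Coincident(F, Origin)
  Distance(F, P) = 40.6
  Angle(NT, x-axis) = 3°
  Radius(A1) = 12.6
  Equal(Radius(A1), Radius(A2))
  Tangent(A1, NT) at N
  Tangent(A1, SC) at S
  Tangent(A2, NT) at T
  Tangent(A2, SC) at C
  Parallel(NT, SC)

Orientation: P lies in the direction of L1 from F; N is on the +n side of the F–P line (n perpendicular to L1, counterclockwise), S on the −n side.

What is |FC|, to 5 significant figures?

42.510

Tangency of A1 to both parallel lines with radius 12.6 puts N and S at F ± 12.6·n: N = (-0.65943, 12.583), S = (0.65943, -12.583). Equal radii place T and C the same way about P: T = P + 12.6·n = (39.885, 14.708), C = P − 12.6·n = (41.204, -10.458). Then |FC| = |C − F| = 42.510.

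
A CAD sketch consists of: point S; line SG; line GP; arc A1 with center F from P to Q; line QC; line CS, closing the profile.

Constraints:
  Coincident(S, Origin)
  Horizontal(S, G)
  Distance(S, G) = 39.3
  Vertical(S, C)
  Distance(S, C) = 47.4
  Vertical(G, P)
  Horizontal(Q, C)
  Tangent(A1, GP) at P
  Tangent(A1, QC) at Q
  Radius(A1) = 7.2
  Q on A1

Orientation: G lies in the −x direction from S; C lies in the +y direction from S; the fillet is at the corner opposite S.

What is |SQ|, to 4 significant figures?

57.25

S is at the origin; SG is horizontal with |SG| = 39.3 and G on the −x side, so G = (-39.30, 0.000). S and C share the same x with |SC| = 47.4 and C on the +y side, so C = (0.000, 47.40). The virtual corner opposite S is at (-39.30, 47.40). Since A1 is tangent to GP there, FP ⟂ GP and tangency of A1 to QC means the radius FQ is perpendicular to QC, with radius 7.2, so the center F sits 7.2 in from both sides at F = (-32.10, 40.20). That places the tangent points at P = (-39.30, 40.20) on GP and Q = (-32.10, 47.40) on QC. Then |SQ| = |Q − S| = 57.25.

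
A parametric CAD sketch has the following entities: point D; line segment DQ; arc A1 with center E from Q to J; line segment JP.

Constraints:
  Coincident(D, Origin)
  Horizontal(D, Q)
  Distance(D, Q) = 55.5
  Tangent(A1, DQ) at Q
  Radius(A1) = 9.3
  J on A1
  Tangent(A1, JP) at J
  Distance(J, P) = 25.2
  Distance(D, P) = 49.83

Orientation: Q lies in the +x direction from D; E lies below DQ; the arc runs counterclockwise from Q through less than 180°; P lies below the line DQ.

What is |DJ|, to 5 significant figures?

47.068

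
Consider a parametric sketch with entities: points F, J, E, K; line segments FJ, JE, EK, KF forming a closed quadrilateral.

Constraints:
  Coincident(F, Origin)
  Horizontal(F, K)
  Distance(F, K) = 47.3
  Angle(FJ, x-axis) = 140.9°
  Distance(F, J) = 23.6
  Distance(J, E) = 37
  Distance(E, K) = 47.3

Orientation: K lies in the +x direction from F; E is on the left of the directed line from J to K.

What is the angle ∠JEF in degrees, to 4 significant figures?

37.66°

Checks: |JE| = 37.00 ✓; |EK| = 47.30 ✓.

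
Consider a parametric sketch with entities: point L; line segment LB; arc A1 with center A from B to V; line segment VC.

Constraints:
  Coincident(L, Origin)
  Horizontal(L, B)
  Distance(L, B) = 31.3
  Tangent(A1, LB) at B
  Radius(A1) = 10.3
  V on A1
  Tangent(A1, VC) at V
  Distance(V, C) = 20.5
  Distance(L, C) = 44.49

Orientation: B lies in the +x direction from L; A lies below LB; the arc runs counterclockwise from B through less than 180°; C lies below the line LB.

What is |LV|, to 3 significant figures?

26.0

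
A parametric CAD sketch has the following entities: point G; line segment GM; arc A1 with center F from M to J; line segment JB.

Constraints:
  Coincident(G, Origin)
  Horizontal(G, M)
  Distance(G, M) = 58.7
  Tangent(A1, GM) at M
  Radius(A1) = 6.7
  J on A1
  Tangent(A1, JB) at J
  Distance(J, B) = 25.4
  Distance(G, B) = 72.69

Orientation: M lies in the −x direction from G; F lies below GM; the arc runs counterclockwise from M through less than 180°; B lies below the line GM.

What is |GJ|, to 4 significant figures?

65.75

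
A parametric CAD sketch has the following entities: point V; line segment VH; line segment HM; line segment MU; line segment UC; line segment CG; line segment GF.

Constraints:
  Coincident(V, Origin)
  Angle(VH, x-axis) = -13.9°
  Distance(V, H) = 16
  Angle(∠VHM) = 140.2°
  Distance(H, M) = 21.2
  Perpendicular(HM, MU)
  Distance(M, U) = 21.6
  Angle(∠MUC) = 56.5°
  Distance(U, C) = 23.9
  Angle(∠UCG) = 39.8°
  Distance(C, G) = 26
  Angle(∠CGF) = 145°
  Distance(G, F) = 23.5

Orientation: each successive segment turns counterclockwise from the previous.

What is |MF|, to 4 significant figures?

31.42

V is at the origin; VH runs at -13.9° with length 16.0, so H = (15.53, -3.844). ∠VHM = 140.2° gives HM at 25.90° from the x-axis; with |HM| = 21.2, M = (34.60, 5.417). HM is perpendicular to MU, so MU runs at 115.9°; with |MU| = 21.6, U = (25.17, 24.85). ∠MUC = 56.5° gives UC at -120.6° from the x-axis; with |UC| = 23.9, C = (13.00, 4.275). ∠UCG = 39.8° gives CG at 19.60° from the x-axis; with |CG| = 26.0, G = (37.49, 13.00). ∠CGF = 145.0° gives GF at 54.60° from the x-axis; with |GF| = 23.5, F = (51.11, 32.15). Then |MF| = |F − M| = 31.42.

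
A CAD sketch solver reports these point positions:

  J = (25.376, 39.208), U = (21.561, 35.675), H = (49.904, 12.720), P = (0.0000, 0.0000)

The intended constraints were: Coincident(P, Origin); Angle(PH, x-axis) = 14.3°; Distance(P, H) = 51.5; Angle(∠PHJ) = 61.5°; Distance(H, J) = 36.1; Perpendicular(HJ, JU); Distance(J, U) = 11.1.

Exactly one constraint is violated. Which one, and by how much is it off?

Distance(J, U) = 11.1 — off by 5.90.

P = (0.00, 0.00) ✓; PH at 14.30° ✓; |PH| = 51.50 ✓; ∠PHJ = 61.50° ✓; |HJ| = 36.10 ✓; ∠(HJ, JU) = 90.00° ✓; |JU| = 5.200 ✗.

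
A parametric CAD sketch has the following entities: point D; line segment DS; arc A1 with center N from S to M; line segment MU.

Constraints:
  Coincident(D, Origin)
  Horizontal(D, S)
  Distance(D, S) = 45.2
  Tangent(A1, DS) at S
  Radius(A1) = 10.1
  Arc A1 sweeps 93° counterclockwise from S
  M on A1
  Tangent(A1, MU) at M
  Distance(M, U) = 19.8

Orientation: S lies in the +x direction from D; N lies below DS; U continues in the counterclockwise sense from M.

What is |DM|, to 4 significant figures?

36.69

Tangency of A1 to DS means the radius NS is perpendicular to DS, so N = S + (0, -10.1) = (45.20, -10.10). On A1, S sits at bearing 90° from N; a 93° counterclockwise sweep puts M at bearing 183°, so M = N + 10.1·(cos 183°, sin 183°) = (35.11, -10.63). Then |DM| = |M − D| = 36.69.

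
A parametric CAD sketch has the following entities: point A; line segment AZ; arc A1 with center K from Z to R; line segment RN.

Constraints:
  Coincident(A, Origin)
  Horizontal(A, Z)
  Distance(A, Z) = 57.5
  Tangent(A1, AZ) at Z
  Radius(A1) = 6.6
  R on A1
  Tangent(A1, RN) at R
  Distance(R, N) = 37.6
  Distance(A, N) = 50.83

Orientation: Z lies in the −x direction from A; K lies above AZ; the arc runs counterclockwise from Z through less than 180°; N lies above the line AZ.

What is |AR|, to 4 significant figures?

51.74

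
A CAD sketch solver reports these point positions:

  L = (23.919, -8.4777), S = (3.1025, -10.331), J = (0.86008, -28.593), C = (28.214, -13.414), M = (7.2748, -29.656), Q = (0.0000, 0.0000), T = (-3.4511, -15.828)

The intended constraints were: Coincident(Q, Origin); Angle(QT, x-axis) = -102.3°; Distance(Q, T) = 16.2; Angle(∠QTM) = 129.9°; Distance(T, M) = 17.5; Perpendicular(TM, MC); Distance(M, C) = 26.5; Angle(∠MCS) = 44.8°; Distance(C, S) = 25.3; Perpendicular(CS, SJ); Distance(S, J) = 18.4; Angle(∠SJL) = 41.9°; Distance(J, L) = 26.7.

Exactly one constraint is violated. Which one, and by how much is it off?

Distance(J, L) = 26.7 — off by 3.90.

Q = (0.00, 0.00) ✓; QT at -102.3° ✓; |QT| = 16.20 ✓; ∠QTM = 129.9° ✓; |TM| = 17.50 ✓; ∠(TM, MC) = 90.00° ✓; |MC| = 26.50 ✓; ∠MCS = 44.80° ✓; |CS| = 25.30 ✓; ∠(CS, SJ) = 90.00° ✓; |SJ| = 18.40 ✓; ∠SJL = 41.90° ✓; |JL| = 30.60 ✗.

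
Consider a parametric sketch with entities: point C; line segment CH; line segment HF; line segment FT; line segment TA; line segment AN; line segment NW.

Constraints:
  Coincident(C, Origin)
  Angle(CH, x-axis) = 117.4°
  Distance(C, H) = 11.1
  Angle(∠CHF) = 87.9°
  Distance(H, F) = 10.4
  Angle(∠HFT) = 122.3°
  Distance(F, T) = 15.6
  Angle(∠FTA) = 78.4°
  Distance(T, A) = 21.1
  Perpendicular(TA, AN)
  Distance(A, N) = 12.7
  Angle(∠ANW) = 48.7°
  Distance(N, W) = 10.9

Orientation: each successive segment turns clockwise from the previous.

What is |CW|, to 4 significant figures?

4.561

C is at the origin; CH runs at 117.4° with length 11.1, so H = (-5.108, 9.855). ∠CHF = 87.9° gives HF at 25.30° from the x-axis; with |HF| = 10.4, F = (4.294, 14.30). ∠HFT = 122.3° gives FT at -32.40° from the x-axis; with |FT| = 15.6, T = (17.47, 5.940). ∠FTA = 78.4° gives TA at -134.0° from the x-axis; with |TA| = 21.1, A = (2.808, -9.238). TA ⟂ AN, so AN runs at 136.0°; with |AN| = 12.7, N = (-6.327, -0.4155). ∠ANW = 48.7° gives NW at 4.700° from the x-axis; with |NW| = 10.9, W = (4.536, 0.4776). Then |CW| = |W − C| = 4.561.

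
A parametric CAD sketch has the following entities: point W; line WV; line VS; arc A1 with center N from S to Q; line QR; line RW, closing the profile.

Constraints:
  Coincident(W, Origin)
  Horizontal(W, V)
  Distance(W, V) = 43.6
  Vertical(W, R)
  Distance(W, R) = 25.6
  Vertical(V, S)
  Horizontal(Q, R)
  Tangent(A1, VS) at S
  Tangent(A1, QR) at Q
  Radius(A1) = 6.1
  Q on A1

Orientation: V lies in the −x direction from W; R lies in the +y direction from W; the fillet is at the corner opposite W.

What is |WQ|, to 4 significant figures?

45.40

The virtual corner opposite W is at (-43.60, 25.60). The tangent condition forces NS to be normal to VS and the tangent condition forces NQ to be normal to QR, with radius 6.1, so the center N sits 6.1 in from both sides at N = (-37.50, 19.50). That places the tangent points at S = (-43.60, 19.50) on VS and Q = (-37.50, 25.60) on QR. Then |WQ| = |Q − W| = 45.40.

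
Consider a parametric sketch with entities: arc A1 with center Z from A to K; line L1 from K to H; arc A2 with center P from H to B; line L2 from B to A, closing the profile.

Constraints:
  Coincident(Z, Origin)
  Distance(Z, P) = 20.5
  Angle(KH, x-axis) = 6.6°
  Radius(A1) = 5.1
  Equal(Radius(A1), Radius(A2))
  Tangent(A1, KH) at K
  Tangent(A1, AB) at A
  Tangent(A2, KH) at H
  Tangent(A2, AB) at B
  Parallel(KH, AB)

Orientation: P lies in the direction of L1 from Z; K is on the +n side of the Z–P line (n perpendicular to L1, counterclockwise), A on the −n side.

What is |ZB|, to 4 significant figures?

21.12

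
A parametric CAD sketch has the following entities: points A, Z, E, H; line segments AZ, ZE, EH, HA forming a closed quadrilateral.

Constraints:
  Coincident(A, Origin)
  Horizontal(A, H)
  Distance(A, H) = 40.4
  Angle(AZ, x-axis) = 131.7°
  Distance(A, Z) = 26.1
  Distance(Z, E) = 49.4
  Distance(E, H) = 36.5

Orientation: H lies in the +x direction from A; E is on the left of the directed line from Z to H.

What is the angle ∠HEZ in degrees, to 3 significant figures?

89.1°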